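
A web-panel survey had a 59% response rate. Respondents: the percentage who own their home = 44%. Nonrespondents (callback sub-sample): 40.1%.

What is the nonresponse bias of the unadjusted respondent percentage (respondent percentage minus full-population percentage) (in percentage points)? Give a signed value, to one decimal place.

+1.6 percentage points

Nonresponse fraction = 1 − 0.59 = 0.41.
Bias = (nonresponse fraction) × (respondent percentage − nonrespondent percentage)
     = 0.41 × (44 − 40.1) = 0.41 × 3.9 = 1.599.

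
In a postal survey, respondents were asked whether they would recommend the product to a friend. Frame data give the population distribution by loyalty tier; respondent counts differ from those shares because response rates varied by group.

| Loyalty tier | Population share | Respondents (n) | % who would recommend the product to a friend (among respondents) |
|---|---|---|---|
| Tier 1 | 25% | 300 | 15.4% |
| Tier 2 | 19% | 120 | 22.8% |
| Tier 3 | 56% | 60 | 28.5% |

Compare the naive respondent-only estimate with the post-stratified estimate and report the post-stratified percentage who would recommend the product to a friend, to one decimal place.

Without adjustment, the pooled respondent share is:
  (300/480)×15.4 + (120/480)×22.8 + (60/480)×28.5 = 18.8875%
Post-stratifying to population shares instead:
  0.25×15.4 + 0.19×22.8 + 0.56×28.5 = 24.142%

24.1%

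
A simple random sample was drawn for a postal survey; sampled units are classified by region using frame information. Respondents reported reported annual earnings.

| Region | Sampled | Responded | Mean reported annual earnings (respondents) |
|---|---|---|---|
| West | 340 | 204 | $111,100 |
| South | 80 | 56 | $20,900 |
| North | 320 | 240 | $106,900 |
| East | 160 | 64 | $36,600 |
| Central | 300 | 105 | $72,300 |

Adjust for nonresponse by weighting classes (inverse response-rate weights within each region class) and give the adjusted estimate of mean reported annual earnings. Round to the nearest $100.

Class response rates: West 204/340 = 60%, South 56/80 = 70%, North 240/320 = 75%, East 64/160 = 40%, Central 105/300 = 35%.
Inverse-response-rate weighting restores each class to its sampled count, so class totals weight by n_sampled:
  West: 340 × 111,100 = 37,774,000
  South: 80 × 20,900 = 1,672,000
  North: 320 × 106,900 = 34,208,000
  East: 160 × 36,600 = 5,856,000
  Central: 300 × 72,300 = 21,690,000
Adjusted estimate = 101,200,000 / 1,200 = 84333.3 → $84,300.

$84,300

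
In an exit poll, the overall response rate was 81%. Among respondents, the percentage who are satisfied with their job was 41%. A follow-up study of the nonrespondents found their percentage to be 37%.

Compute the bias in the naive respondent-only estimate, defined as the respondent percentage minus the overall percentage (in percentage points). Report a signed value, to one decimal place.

+0.8 percentage points

Nonresponse fraction = 1 − 0.81 = 0.19.
Bias = (nonresponse fraction) × (respondent percentage − nonrespondent percentage)
     = 0.19 × (41 − 37) = 0.19 × 4 = 0.76.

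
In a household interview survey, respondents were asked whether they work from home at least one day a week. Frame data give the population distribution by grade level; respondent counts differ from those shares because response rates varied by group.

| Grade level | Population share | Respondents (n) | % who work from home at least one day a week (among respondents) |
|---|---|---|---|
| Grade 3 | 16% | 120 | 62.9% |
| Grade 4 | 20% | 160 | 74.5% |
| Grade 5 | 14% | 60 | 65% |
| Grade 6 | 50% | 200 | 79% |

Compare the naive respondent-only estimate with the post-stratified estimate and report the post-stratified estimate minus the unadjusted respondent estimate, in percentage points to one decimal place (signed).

+1.0 percentage points

Unadjusted (pooled respondent) estimate weights by respondent counts:
  (120/540)×62.9 + (160/540)×74.5 + (60/540)×65 + (200/540)×79 = 72.5333%
Reweighting by population grade level shares:
  0.16×62.9 + 0.2×74.5 + 0.14×65 + 0.5×79 = 73.564%
Difference = 73.564 − 72.5333 = 1.0307 pp.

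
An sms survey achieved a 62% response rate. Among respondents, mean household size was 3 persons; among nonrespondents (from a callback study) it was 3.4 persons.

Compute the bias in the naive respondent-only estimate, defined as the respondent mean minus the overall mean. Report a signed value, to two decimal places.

Nonresponse fraction = 1 − 0.62 = 0.38.
Bias = (nonresponse fraction) × (respondent mean − nonrespondent mean)
     = 0.38 × (3 − 3.4) = 0.38 × -0.4 = -0.152.

-0.15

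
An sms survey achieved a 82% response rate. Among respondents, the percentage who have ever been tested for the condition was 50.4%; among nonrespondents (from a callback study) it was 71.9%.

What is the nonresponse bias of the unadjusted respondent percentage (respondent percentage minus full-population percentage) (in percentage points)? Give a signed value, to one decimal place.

Nonresponse fraction = 1 − 0.82 = 0.18.
Bias = (nonresponse fraction) × (respondent percentage − nonrespondent percentage)
     = 0.18 × (50.4 − 71.9) = 0.18 × -21.5 = -3.87.

-3.9 percentage points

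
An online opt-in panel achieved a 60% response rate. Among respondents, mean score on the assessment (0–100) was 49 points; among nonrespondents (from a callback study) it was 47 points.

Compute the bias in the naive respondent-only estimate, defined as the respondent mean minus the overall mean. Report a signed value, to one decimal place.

Nonresponse fraction = 1 − 0.6 = 0.4.
Bias = (nonresponse fraction) × (respondent mean − nonrespondent mean)
     = 0.4 × (49 − 47) = 0.4 × 2 = 0.8.

+0.8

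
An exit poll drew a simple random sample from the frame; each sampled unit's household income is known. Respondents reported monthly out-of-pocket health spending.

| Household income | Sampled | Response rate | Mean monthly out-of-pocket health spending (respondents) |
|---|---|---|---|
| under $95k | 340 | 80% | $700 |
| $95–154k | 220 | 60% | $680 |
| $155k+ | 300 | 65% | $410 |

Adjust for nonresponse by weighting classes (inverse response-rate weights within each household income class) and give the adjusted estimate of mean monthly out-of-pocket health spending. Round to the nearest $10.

Inverse-response-rate weighting restores each class to its sampled count, so class totals weight by n_sampled:
  under $95k: 340 × 700 = 238,000
  $95–154k: 220 × 680 = 149,600
  $155k+: 300 × 410 = 123,000
Adjusted estimate = 510,600 / 860 = 593.721 → $590.

$590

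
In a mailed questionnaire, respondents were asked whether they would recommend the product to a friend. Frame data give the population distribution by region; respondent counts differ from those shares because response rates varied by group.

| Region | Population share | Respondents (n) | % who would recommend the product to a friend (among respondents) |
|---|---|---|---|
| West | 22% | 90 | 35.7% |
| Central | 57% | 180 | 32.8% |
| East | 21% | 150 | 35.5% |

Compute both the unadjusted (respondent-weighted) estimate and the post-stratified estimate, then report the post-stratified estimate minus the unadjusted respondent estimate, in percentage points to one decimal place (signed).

-0.4 percentage points

Unadjusted (pooled respondent) estimate weights by respondent counts:
  (90/420)×35.7 + (180/420)×32.8 + (150/420)×35.5 = 34.3857%
Post-stratified estimate weights by population shares:
  0.22×35.7 + 0.57×32.8 + 0.21×35.5 = 34.005%
Difference = 34.005 − 34.3857 = -0.3807 pp.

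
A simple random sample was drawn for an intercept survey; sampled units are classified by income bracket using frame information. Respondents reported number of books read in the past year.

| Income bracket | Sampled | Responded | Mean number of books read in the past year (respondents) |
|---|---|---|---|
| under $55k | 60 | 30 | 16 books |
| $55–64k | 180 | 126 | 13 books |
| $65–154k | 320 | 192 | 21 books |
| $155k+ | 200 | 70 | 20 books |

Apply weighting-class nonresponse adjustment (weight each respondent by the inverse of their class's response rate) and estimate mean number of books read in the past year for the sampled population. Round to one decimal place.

Response rates by class: under $55k 30/60 = 50%, $55–64k 126/180 = 70%, $65–154k 192/320 = 60%, $155k+ 70/200 = 35%.
Weighting each respondent by the inverse class response rate inflates each class back to its sampled size, so the class weight is n_sampled:
  under $55k: 60 × 16 = 960
  $55–64k: 180 × 13 = 2340
  $65–154k: 320 × 21 = 6720
  $155k+: 200 × 20 = 4000
Adjusted estimate = 14,020 / 760 = 18.4474 → 18.4.

18.4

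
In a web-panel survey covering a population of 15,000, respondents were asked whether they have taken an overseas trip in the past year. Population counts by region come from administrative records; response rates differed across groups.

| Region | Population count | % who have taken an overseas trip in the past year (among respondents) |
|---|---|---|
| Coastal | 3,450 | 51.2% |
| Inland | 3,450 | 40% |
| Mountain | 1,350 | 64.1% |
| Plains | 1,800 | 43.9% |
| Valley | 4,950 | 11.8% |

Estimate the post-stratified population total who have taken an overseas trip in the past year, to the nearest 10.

Each cell contributes its population count × the respondent rate:
  Coastal: 3,450 × 51.2% = 1766.4
  Inland: 3,450 × 40% = 1380
  Mountain: 1,350 × 64.1% = 865.35
  Plains: 1,800 × 43.9% = 790.2
  Valley: 4,950 × 11.8% = 584.1
Estimated total = 5386.05 → 5,390.

5,390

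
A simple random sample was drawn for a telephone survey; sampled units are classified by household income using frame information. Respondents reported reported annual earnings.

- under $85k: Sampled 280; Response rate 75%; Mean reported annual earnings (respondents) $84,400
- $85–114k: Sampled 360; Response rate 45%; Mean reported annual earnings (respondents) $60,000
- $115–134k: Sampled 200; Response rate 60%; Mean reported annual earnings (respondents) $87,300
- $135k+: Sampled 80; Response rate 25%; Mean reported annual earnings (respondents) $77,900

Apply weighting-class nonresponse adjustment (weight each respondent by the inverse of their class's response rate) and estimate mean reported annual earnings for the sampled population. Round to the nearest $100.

$74,900

With weight = n_sampled/n_responded per class, the weighted class total is n_sampled:
  under $85k: 280 × 84,400 = 23,632,000
  $85–114k: 360 × 60,000 = 21,600,000
  $115–134k: 200 × 87,300 = 17,460,000
  $135k+: 80 × 77,900 = 6,232,000
Adjusted estimate = 68,924,000 / 920 = 74917.4 → $74,900.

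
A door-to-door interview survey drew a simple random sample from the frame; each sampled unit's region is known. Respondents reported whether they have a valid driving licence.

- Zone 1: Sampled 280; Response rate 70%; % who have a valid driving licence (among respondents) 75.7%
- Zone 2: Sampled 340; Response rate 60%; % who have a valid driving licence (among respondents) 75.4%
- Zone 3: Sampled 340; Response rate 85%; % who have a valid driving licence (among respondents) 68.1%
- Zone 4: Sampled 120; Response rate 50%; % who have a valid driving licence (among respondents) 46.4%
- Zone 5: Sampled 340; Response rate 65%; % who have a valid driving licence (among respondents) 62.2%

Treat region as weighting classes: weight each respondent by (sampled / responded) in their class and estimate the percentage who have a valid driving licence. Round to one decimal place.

68.1%

Inverse-response-rate weighting restores each class to its sampled count, so class totals weight by n_sampled:
  Zone 1: 280 × 75.7 = 21,196
  Zone 2: 340 × 75.4 = 25636
  Zone 3: 340 × 68.1 = 23154
  Zone 4: 120 × 46.4 = 5568
  Zone 5: 340 × 62.2 = 21,148
Adjusted estimate = 96,702 / 1,420 = 68.1 → 68.1%.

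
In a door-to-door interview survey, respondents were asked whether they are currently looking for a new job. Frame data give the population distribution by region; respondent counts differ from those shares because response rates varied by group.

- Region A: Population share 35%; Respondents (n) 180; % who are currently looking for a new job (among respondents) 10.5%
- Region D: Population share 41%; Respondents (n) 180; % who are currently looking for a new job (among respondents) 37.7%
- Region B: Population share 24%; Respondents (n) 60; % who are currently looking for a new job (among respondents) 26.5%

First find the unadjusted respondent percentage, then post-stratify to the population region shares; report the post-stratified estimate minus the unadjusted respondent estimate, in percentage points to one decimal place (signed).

Without adjustment, the pooled respondent share is:
  (180/420)×10.5 + (180/420)×37.7 + (60/420)×26.5 = 24.4429%
Post-stratified estimate weights by population shares:
  0.35×10.5 + 0.41×37.7 + 0.24×26.5 = 25.492%
Difference = 25.492 − 24.4429 = 1.0491 pp.

+1.0 percentage points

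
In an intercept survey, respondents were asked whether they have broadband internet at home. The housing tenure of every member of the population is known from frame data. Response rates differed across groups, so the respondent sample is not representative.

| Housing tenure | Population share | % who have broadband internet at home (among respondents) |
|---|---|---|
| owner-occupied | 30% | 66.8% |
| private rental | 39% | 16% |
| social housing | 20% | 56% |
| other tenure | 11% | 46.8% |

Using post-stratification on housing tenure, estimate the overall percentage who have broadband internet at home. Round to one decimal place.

42.6%

Reweight to the known housing tenure distribution:
  owner-occupied: 0.3 × 66.8 = 20.04
  private rental: 0.39 × 16 = 6.24
  social housing: 0.2 × 56 = 11.2
  other tenure: 0.11 × 46.8 = 5.148
Post-stratified estimate = 42.628 → 42.6%.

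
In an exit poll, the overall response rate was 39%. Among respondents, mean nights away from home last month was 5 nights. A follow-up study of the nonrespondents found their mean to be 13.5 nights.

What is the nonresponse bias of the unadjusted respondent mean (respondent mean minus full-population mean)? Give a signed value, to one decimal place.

Nonresponse fraction = 1 − 0.39 = 0.61.
Bias = (nonresponse fraction) × (respondent mean − nonrespondent mean)
     = 0.61 × (5 − 13.5) = 0.61 × -8.5 = -5.185.

-5.2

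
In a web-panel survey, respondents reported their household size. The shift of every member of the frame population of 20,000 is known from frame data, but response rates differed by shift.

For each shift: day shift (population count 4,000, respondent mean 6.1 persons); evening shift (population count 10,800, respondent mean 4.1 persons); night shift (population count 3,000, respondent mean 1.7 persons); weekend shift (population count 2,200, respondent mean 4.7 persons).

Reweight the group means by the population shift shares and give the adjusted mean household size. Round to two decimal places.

4.21

Post-stratification weights by population share, not respondent share:
  day shift: (4,000/20,000) × 6.1 = 1.22
  evening shift: (10,800/20,000) × 4.1 = 2.214
  night shift: (3,000/20,000) × 1.7 = 0.255
  weekend shift: (2,200/20,000) × 4.7 = 0.517
Post-stratified estimate = 4.206 → 4.21.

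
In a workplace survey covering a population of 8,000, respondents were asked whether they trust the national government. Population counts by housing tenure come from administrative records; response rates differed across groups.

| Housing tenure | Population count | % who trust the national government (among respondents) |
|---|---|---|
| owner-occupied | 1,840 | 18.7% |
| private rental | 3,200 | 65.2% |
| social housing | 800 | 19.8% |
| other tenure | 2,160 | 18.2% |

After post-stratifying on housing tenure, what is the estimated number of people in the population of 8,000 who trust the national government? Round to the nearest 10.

2,980

Each cell contributes its population count × the respondent rate:
  owner-occupied: 1,840 × 18.7% = 344.08
  private rental: 3,200 × 65.2% = 2086.4
  social housing: 800 × 19.8% = 158.4
  other tenure: 2,160 × 18.2% = 393.12
Estimated total = 2982 → 2,980.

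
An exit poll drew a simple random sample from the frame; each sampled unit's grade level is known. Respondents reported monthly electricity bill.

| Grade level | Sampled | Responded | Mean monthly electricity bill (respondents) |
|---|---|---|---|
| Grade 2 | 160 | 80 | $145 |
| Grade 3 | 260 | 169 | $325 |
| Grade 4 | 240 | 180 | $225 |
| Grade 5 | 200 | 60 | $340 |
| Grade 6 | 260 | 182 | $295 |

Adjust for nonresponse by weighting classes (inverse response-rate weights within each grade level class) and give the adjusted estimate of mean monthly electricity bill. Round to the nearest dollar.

Response rates by class: Grade 2 80/160 = 50%, Grade 3 169/260 = 65%, Grade 4 180/240 = 75%, Grade 5 60/200 = 30%, Grade 6 182/260 = 70%.
Weighting each respondent by the inverse class response rate inflates each class back to its sampled size, so the class weight is n_sampled:
  Grade 2: 160 × 145 = 23,200
  Grade 3: 260 × 325 = 84,500
  Grade 4: 240 × 225 = 54,000
  Grade 5: 200 × 340 = 68,000
  Grade 6: 260 × 295 = 76,700
Adjusted estimate = 306,400 / 1,120 = 273.571 → $274.

$274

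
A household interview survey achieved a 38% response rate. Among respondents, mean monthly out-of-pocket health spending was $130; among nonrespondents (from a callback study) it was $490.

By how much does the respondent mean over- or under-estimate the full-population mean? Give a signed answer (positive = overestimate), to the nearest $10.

Nonresponse fraction = 1 − 0.38 = 0.62.
Bias = (nonresponse fraction) × (respondent mean − nonrespondent mean)
     = 0.62 × (130 − 490) = 0.62 × -360 = -223.2.

-$220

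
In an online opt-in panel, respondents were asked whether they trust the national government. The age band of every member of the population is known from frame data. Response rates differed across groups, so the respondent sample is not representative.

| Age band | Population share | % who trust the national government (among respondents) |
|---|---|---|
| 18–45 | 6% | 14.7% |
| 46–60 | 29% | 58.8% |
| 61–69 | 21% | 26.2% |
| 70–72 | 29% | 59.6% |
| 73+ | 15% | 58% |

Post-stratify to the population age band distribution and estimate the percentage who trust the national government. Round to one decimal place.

Each cell contributes population-share × respondent value:
  18–45: 0.06 × 14.7 = 0.882
  46–60: 0.29 × 58.8 = 17.052
  61–69: 0.21 × 26.2 = 5.502
  70–72: 0.29 × 59.6 = 17.284
  73+: 0.15 × 58 = 8.7
Post-stratified estimate = 49.42 → 49.4%.

49.4%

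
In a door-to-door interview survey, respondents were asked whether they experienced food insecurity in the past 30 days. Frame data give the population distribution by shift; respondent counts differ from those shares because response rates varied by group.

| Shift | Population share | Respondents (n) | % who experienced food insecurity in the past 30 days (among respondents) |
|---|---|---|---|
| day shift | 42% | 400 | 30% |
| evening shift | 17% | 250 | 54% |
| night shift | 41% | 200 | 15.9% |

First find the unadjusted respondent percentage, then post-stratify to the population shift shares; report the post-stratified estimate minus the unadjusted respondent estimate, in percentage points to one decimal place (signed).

Naive respondent-only estimate (weights = respondent counts):
  (400/850)×30 + (250/850)×54 + (200/850)×15.9 = 33.7412%
Post-stratifying to population shares instead:
  0.42×30 + 0.17×54 + 0.41×15.9 = 28.299%
Difference = 28.299 − 33.7412 = -5.4422 pp.

-5.4 percentage points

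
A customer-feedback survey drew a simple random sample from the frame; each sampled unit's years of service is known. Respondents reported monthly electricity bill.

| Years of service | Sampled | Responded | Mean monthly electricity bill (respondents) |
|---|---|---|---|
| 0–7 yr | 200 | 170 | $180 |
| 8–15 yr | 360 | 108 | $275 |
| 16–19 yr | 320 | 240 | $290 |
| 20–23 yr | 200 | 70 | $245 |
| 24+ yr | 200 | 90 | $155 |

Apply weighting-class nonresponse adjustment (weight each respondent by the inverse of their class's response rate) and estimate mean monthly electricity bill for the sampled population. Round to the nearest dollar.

$240

Response rates by class: 0–7 yr 170/200 = 85%, 8–15 yr 108/360 = 30%, 16–19 yr 240/320 = 75%, 20–23 yr 70/200 = 35%, 24+ yr 90/200 = 45%.
With weight = n_sampled/n_responded per class, the weighted class total is n_sampled:
  0–7 yr: 200 × 180 = 36,000
  8–15 yr: 360 × 275 = 99,000
  16–19 yr: 320 × 290 = 92,800
  20–23 yr: 200 × 245 = 49,000
  24+ yr: 200 × 155 = 31,000
Adjusted estimate = 307,800 / 1,280 = 240.469 → $240.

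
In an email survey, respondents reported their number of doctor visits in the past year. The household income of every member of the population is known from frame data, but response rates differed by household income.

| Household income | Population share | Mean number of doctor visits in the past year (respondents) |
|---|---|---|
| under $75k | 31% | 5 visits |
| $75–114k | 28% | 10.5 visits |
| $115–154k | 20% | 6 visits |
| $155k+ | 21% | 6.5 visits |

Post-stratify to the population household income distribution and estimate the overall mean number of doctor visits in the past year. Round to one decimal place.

Post-stratification weights by population share, not respondent share:
  under $75k: 0.31 × 5 = 1.55
  $75–114k: 0.28 × 10.5 = 2.94
  $115–154k: 0.2 × 6 = 1.2
  $155k+: 0.21 × 6.5 = 1.365
Post-stratified estimate = 7.055 → 7.1.

7.1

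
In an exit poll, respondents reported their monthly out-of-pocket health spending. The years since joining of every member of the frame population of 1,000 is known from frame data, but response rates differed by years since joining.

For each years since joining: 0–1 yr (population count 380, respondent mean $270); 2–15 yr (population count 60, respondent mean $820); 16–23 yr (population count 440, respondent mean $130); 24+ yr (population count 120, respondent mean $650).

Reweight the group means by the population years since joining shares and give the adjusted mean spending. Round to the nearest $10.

$290

Weight each group's respondent value by its population share:
  0–1 yr: (380/1,000) × 270 = 102.6
  2–15 yr: (60/1,000) × 820 = 49.2
  16–23 yr: (440/1,000) × 130 = 57.2
  24+ yr: (120/1,000) × 650 = 78
Post-stratified estimate = 287 → $290.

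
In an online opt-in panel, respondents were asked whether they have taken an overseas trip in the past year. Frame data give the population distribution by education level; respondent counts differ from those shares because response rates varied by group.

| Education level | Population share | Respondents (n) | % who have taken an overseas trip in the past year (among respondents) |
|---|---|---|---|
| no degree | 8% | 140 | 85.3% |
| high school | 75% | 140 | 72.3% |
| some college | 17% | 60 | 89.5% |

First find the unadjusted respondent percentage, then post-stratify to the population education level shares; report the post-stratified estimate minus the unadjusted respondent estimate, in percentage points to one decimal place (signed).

-4.4 percentage points

Naive respondent-only estimate (weights = respondent counts):
  (140/340)×85.3 + (140/340)×72.3 + (60/340)×89.5 = 80.6882%
Post-stratifying to population shares instead:
  0.08×85.3 + 0.75×72.3 + 0.17×89.5 = 76.264%
Difference = 76.264 − 80.6882 = -4.4242 pp.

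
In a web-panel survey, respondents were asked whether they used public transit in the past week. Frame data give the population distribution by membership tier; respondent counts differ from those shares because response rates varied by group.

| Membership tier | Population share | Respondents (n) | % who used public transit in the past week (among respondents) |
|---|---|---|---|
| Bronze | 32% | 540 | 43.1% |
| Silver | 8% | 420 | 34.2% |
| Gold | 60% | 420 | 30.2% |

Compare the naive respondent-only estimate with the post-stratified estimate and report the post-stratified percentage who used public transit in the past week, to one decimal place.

34.6%

Unadjusted (pooled respondent) estimate weights by respondent counts:
  (540/1380)×43.1 + (420/1380)×34.2 + (420/1380)×30.2 = 36.4652%
Post-stratified estimate weights by population shares:
  0.32×43.1 + 0.08×34.2 + 0.6×30.2 = 34.648%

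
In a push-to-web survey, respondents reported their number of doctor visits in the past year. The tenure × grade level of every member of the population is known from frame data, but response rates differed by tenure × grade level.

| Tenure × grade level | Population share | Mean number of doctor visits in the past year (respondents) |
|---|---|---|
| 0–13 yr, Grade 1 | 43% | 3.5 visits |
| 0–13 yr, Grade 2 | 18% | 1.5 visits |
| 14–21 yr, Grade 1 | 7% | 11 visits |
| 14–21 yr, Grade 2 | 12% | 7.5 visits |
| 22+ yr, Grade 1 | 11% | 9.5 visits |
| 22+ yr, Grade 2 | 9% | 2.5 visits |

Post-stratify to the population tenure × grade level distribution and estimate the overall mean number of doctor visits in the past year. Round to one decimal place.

Post-stratification weights by population share, not respondent share:
  0–13 yr, Grade 1: 0.43 × 3.5 = 1.505
  0–13 yr, Grade 2: 0.18 × 1.5 = 0.27
  14–21 yr, Grade 1: 0.07 × 11 = 0.77
  14–21 yr, Grade 2: 0.12 × 7.5 = 0.9
  22+ yr, Grade 1: 0.11 × 9.5 = 1.045
  22+ yr, Grade 2: 0.09 × 2.5 = 0.225
Post-stratified estimate = 4.715 → 4.7.

4.7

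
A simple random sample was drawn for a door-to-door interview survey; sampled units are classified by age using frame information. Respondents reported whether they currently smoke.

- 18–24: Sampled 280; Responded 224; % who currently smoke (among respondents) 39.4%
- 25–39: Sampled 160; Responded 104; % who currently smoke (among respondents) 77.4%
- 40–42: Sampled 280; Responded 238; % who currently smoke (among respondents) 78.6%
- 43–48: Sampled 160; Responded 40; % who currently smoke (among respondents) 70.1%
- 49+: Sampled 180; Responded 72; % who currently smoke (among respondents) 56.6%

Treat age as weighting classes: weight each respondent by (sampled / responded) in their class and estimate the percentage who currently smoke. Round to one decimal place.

Response rates by class: 18–24 224/280 = 80%, 25–39 104/160 = 65%, 40–42 238/280 = 85%, 43–48 40/160 = 25%, 49+ 72/180 = 40%.
Each respondent's weight = sampled/responded in their class; summing within a class gives n_sampled, so:
  18–24: 280 × 39.4 = 11,032
  25–39: 160 × 77.4 = 12,384
  40–42: 280 × 78.6 = 22,008
  43–48: 160 × 70.1 = 11,216
  49+: 180 × 56.6 = 10,188
Adjusted estimate = 66,828 / 1,060 = 63.0453 → 63.0%.

63.0%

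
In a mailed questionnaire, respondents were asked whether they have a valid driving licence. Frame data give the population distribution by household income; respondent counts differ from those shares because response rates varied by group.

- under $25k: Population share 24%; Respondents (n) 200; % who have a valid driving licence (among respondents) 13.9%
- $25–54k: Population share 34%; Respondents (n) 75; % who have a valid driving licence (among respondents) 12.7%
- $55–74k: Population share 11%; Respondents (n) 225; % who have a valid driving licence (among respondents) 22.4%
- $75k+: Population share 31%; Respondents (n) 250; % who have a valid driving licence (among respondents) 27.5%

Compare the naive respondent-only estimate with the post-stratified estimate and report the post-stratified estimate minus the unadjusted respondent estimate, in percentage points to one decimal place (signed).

Without adjustment, the pooled respondent share is:
  (200/750)×13.9 + (75/750)×12.7 + (225/750)×22.4 + (250/750)×27.5 = 20.8633%
Reweighting by population household income shares:
  0.24×13.9 + 0.34×12.7 + 0.11×22.4 + 0.31×27.5 = 18.643%
Difference = 18.643 − 20.8633 = -2.2203 pp.

-2.2 percentage points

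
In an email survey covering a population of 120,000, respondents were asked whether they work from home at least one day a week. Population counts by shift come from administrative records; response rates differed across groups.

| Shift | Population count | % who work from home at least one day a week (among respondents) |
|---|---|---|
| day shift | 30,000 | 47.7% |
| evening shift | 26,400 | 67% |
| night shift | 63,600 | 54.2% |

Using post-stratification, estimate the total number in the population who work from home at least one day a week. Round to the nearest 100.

Estimated count per cell = population count × respondent percentage:
  day shift: 30,000 × 47.7% = 14,310
  evening shift: 26,400 × 67% = 17,688
  night shift: 63,600 × 54.2% = 34471.2
Estimated total = 66469.2 → 66,500.

66,500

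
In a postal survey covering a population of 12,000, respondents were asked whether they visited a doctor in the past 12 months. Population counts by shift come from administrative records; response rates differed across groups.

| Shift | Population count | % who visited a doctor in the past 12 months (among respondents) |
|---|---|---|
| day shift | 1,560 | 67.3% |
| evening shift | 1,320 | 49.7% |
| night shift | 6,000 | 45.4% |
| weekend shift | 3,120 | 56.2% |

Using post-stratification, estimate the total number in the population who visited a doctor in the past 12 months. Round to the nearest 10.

Apply each group's respondent rate to its population count:
  day shift: 1,560 × 67.3% = 1049.88
  evening shift: 1,320 × 49.7% = 656.04
  night shift: 6,000 × 45.4% = 2724
  weekend shift: 3,120 × 56.2% = 1753.44
Estimated total = 6183.36 → 6,180.

6,180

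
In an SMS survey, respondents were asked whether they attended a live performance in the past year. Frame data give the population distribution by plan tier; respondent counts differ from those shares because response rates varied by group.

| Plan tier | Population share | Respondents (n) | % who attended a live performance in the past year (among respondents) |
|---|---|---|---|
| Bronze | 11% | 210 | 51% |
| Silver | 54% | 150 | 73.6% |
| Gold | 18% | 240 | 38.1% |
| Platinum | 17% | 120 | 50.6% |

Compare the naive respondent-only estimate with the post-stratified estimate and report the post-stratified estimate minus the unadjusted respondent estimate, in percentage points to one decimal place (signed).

+9.5 percentage points

Naive respondent-only estimate (weights = respondent counts):
  (210/720)×51 + (150/720)×73.6 + (240/720)×38.1 + (120/720)×50.6 = 51.3417%
Post-stratified estimate weights by population shares:
  0.11×51 + 0.54×73.6 + 0.18×38.1 + 0.17×50.6 = 60.814%
Difference = 60.814 − 51.3417 = 9.4723 pp.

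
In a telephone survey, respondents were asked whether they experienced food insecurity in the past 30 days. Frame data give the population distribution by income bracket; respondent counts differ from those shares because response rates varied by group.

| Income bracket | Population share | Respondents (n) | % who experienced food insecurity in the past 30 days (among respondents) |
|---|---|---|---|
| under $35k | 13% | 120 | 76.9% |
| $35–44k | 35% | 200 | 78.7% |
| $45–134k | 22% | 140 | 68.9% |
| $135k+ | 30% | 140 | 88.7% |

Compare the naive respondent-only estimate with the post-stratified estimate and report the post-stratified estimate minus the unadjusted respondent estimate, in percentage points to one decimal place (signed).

Without adjustment, the pooled respondent share is:
  (120/600)×76.9 + (200/600)×78.7 + (140/600)×68.9 + (140/600)×88.7 = 78.3867%
Reweighting by population income bracket shares:
  0.13×76.9 + 0.35×78.7 + 0.22×68.9 + 0.3×88.7 = 79.31%
Difference = 79.31 − 78.3867 = 0.9233 pp.

+0.9 percentage points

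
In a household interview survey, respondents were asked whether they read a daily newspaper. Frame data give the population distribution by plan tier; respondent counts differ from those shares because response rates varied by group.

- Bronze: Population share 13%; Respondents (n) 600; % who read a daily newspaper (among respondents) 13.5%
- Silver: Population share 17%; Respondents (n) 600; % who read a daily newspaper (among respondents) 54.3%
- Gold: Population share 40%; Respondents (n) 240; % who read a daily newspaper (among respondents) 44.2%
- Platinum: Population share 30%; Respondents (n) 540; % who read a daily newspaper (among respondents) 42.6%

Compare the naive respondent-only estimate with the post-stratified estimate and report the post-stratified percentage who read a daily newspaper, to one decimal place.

41.4%

Without adjustment, the pooled respondent share is:
  (600/1980)×13.5 + (600/1980)×54.3 + (240/1980)×44.2 + (540/1980)×42.6 = 37.5212%
Reweighting by population plan tier shares:
  0.13×13.5 + 0.17×54.3 + 0.4×44.2 + 0.3×42.6 = 41.446%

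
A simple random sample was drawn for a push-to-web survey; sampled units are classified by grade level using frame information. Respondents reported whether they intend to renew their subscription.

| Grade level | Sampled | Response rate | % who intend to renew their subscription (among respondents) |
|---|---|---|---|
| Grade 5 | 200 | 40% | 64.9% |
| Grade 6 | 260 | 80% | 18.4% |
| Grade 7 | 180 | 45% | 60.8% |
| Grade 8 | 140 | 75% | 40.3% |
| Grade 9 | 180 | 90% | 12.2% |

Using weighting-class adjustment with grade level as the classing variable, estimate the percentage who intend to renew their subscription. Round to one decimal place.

38.1%

Inverse-response-rate weighting restores each class to its sampled count, so class totals weight by n_sampled:
  Grade 5: 200 × 64.9 = 12980
  Grade 6: 260 × 18.4 = 4784
  Grade 7: 180 × 60.8 = 10,944
  Grade 8: 140 × 40.3 = 5642
  Grade 9: 180 × 12.2 = 2196
Adjusted estimate = 36,546 / 960 = 38.0688 → 38.1%.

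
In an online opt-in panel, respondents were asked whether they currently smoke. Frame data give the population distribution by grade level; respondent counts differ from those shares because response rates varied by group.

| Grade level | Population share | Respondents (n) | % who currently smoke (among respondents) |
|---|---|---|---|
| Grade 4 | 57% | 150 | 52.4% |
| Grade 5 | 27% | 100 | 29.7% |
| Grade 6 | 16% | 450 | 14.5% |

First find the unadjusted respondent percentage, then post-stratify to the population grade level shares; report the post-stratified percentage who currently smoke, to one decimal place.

Naive respondent-only estimate (weights = respondent counts):
  (150/700)×52.4 + (100/700)×29.7 + (450/700)×14.5 = 24.7929%
Reweighting by population grade level shares:
  0.57×52.4 + 0.27×29.7 + 0.16×14.5 = 40.207%

40.2%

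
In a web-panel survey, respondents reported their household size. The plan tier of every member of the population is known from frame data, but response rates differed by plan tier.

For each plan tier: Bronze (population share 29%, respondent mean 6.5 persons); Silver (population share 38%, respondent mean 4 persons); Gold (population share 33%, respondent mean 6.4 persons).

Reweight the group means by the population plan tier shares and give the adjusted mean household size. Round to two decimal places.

Each cell contributes population-share × respondent value:
  Bronze: 0.29 × 6.5 = 1.885
  Silver: 0.38 × 4 = 1.52
  Gold: 0.33 × 6.4 = 2.112
Post-stratified estimate = 5.517 → 5.52.

5.52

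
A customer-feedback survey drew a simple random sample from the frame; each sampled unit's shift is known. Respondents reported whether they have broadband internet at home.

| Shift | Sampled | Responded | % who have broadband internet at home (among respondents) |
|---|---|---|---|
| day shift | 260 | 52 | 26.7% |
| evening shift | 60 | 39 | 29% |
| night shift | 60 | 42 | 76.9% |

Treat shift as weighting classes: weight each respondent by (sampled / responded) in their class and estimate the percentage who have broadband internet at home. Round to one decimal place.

35.0%

Class response rates: day shift 52/260 = 20%, evening shift 39/60 = 65%, night shift 42/60 = 70%.
Weighting each respondent by the inverse class response rate inflates each class back to its sampled size, so the class weight is n_sampled:
  day shift: 260 × 26.7 = 6942
  evening shift: 60 × 29 = 1740
  night shift: 60 × 76.9 = 4614
Adjusted estimate = 13,296 / 380 = 34.9895 → 35.0%.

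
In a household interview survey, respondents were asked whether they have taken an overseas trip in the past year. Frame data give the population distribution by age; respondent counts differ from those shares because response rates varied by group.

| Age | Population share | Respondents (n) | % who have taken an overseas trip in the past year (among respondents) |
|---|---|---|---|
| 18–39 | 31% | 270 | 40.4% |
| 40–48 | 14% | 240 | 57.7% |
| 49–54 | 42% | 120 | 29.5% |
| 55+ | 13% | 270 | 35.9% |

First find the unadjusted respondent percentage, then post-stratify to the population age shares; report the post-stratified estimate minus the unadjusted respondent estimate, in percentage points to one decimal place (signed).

-4.6 percentage points

Unadjusted (pooled respondent) estimate weights by respondent counts:
  (270/900)×40.4 + (240/900)×57.7 + (120/900)×29.5 + (270/900)×35.9 = 42.21%
Post-stratifying to population shares instead:
  0.31×40.4 + 0.14×57.7 + 0.42×29.5 + 0.13×35.9 = 37.659%
Difference = 37.659 − 42.21 = -4.551 pp.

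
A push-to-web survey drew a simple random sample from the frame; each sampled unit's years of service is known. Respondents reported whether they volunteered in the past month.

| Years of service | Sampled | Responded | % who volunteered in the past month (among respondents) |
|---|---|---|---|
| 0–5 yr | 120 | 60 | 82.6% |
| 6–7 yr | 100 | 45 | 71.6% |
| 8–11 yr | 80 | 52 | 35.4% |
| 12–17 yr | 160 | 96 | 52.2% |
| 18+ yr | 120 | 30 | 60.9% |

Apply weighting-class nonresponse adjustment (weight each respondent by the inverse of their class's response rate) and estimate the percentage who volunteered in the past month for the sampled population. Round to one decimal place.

Response rates by class: 0–5 yr 60/120 = 50%, 6–7 yr 45/100 = 45%, 8–11 yr 52/80 = 65%, 12–17 yr 96/160 = 60%, 18+ yr 30/120 = 25%.
Inverse-response-rate weighting restores each class to its sampled count, so class totals weight by n_sampled:
  0–5 yr: 120 × 82.6 = 9912
  6–7 yr: 100 × 71.6 = 7160
  8–11 yr: 80 × 35.4 = 2832
  12–17 yr: 160 × 52.2 = 8352
  18+ yr: 120 × 60.9 = 7308
Adjusted estimate = 35,564 / 580 = 61.3172 → 61.3%.

61.3%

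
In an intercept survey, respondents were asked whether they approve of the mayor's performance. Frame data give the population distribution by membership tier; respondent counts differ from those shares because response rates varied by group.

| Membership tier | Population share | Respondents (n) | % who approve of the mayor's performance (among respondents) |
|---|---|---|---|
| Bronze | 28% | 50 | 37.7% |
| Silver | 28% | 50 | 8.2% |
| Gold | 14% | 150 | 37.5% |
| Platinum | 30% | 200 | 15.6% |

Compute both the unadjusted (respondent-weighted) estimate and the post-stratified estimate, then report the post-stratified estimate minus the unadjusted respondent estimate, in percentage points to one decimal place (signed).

-1.8 percentage points

Without adjustment, the pooled respondent share is:
  (50/450)×37.7 + (50/450)×8.2 + (150/450)×37.5 + (200/450)×15.6 = 24.5333%
Reweighting by population membership tier shares:
  0.28×37.7 + 0.28×8.2 + 0.14×37.5 + 0.3×15.6 = 22.782%
Difference = 22.782 − 24.5333 = -1.7513 pp.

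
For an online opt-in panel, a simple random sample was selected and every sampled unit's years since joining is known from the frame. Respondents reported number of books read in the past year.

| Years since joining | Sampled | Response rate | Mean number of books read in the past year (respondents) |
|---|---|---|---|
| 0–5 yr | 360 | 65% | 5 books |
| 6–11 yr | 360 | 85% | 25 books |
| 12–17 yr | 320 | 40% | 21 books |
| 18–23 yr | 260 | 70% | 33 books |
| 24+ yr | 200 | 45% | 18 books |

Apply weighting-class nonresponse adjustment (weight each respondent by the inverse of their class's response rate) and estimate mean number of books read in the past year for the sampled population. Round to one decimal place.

Each respondent's weight = sampled/responded in their class; summing within a class gives n_sampled, so:
  0–5 yr: 360 × 5 = 1800
  6–11 yr: 360 × 25 = 9000
  12–17 yr: 320 × 21 = 6720
  18–23 yr: 260 × 33 = 8580
  24+ yr: 200 × 18 = 3600
Adjusted estimate = 29,700 / 1,500 = 19.8 → 19.8.

19.8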